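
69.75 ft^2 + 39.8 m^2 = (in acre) 1 ft^2 = 0.09290304 m^2, so 69.75 ft^2 = 69.75 * 0.09290304 = 6.479987 m^2. 39.8 m^2 is already in m^2. Sum: 6.479987 + 39.8 = 46.279987 m^2. 1 acre = 4046.8564 m^2, so 46.279987 m^2 = 46.279987 / 4046.8564 = 0.011436034 acre ≈ 0.01144 acre (4 s.f.). Final answer: 0.01144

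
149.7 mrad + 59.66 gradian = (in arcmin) 3736. Check: 1 mrad = 0.001 rad, so 149.7 mrad = 149.7 * 0.001 = 0.1497 rad. 1 gradian = 0.015707963 rad, so 59.66 gradian = 59.66 * 0.015707963 = 0.93713709 rad. Sum: 0.1497 + 0.93713709 = 1.0868371 rad. 1 arcmin = 0.00029088821 rad, so 1.0868371 rad = 1.0868371 / 0.00029088821 = 3736.2707 arcmin ≈ 3736 arcmin (4 s.f.).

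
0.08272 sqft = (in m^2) 1 sqft = 0.09290304 m^2, so 0.08272 sqft = 0.08272 * 0.09290304 = 0.0076849395 m^2. Result: 0.0076849395 m^2 ≈ 0.007685 m^2 (4 s.f.). Final answer: 0.007685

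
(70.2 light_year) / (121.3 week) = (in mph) 2.025e+10. Check: 1 light_year = 9.4607305e+15 m, so 70.2 light_year = 70.2 * 9.4607305e+15 = 6.6414328e+17 m. 1 week = 604800 s, so 121.3 week = 121.3 * 604800 = 73362240 s. Combine: 6.6414328e+17 m / 73362240 s = 9.0529308e+09 m/s. 1 mph = 0.44704 m/s, so 9.0529308e+09 m/s = 9.0529308e+09 / 0.44704 = 2.0250829e+10 mph ≈ 2.025e+10 mph (4 s.f.).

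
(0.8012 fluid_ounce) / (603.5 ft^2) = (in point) 0.001198. Check: 1 fluid_ounce = 2.957353e-05 m^3, so 0.8012 fluid_ounce = 0.8012 * 2.957353e-05 = 2.3694312e-05 m^3. 1 ft^2 = 0.09290304 m^2, so 603.5 ft^2 = 603.5 * 0.09290304 = 56.066985 m^2. Combine: 2.3694312e-05 m^3 / 56.066985 m^2 = 4.2260721e-07 m. 1 point = 0.00035277778 m, so 4.2260721e-07 m = 4.2260721e-07 / 0.00035277778 = 0.0011979417 point ≈ 0.001198 point (4 s.f.).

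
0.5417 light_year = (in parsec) 0.1661. Check: 1 light_year = 9.4607305e+15 m, so 0.5417 light_year = 0.5417 * 9.4607305e+15 = 5.1248777e+15 m. 1 parsec = 3.0856776e+16 m, so 5.1248777e+15 m = 5.1248777e+15 / 3.0856776e+16 = 0.16608598 parsec ≈ 0.1661 parsec (4 s.f.).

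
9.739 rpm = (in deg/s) 58.43. Check: 1 rpm = 0.10471976 rad/s, so 9.739 rpm = 9.739 * 0.10471976 = 1.0198657 rad/s. 1 deg/s = 0.017453293 rad/s, so 1.0198657 rad/s = 1.0198657 / 0.017453293 = 58.434 deg/s ≈ 58.43 deg/s (4 s.f.).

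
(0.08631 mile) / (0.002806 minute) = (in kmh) 1 mile = 1609.344 m, so 0.08631 mile = 0.08631 * 1609.344 = 138.90248 m. 1 minute = 60 s, so 0.002806 minute = 0.002806 * 60 = 0.16836 s. Combine: 138.90248 m / 0.16836 s = 825.03255 m/s. 1 kmh = 0.27777778 m/s, so 825.03255 m/s = 825.03255 / 0.27777778 = 2970.1172 kmh ≈ 2970 kmh (4 s.f.). Final answer: 2970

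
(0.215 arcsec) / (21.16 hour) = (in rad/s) 1 arcsec = 4.8481368e-06 rad, so 0.215 arcsec = 0.215 * 4.8481368e-06 = 1.0423494e-06 rad. 1 hour = 3600 s, so 21.16 hour = 21.16 * 3600 = 76176 s. Combine: 1.0423494e-06 rad / 76176 s = 1.3683436e-11 rad/s. Result: 1.3683436e-11 rad/s ≈ 1.368e-11 rad/s (4 s.f.). Final answer: 1.368e-11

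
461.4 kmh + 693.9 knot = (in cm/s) 1 kmh = 0.27777778 m/s, so 461.4 kmh = 461.4 * 0.27777778 = 128.16667 m/s. 1 knot = 0.51444444 m/s, so 693.9 knot = 693.9 * 0.51444444 = 356.973 m/s. Sum: 128.16667 + 356.973 = 485.13967 m/s. 1 cm/s = 0.01 m/s, so 485.13967 m/s = 485.13967 / 0.01 = 48513.967 cm/s ≈ 4.851e+04 cm/s (4 s.f.). Final answer: 4.851e+04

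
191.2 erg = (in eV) 1 erg = 1e-07 J, so 191.2 erg = 191.2 * 1e-07 = 1.912e-05 J. 1 eV = 1.6021766e-19 J, so 1.912e-05 J = 1.912e-05 / 1.6021766e-19 = 1.1933765e+14 eV ≈ 1.193e+14 eV (4 s.f.). Final answer: 1.193e+14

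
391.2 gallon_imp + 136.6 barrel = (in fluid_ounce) 1 gallon_imp = 0.00454609 m^3, so 391.2 gallon_imp = 391.2 * 0.00454609 = 1.7784304 m^3. 1 barrel = 0.15898729 m^3, so 136.6 barrel = 136.6 * 0.15898729 = 21.717664 m^3. Sum: 1.7784304 + 21.717664 = 23.496095 m^3. 1 fluid_ounce = 2.957353e-05 m^3, so 23.496095 m^3 = 23.496095 / 2.957353e-05 = 794497.49 fluid_ounce ≈ 7.945e+05 fluid_ounce (4 s.f.). Final answer: 7.945e+05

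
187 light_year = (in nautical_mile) 9.553e+14. Check: 1 light_year = 9.4607305e+15 m, so 187 light_year = 187 * 9.4607305e+15 = 1.7691566e+18 m. 1 nautical_mile = 1852 m, so 1.7691566e+18 m = 1.7691566e+18 / 1852 = 9.5526814e+14 nautical_mile ≈ 9.553e+14 nautical_mile (4 s.f.).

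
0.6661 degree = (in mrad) 1 degree = 0.017453293 rad, so 0.6661 degree = 0.6661 * 0.017453293 = 0.011625638 rad. 1 mrad = 0.001 rad, so 0.011625638 rad = 0.011625638 / 0.001 = 11.625638 mrad ≈ 11.63 mrad (4 s.f.). Final answer: 11.63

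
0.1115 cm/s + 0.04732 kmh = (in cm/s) 1.426. Check: 1 cm/s = 0.01 m/s, so 0.1115 cm/s = 0.1115 * 0.01 = 0.001115 m/s. 1 kmh = 0.27777778 m/s, so 0.04732 kmh = 0.04732 * 0.27777778 = 0.013144444 m/s. Sum: 0.001115 + 0.013144444 = 0.014259444 m/s. 1 cm/s = 0.01 m/s, so 0.014259444 m/s = 0.014259444 / 0.01 = 1.4259444 cm/s ≈ 1.426 cm/s (4 s.f.).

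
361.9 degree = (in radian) 1 degree = 0.017453293 rad, so 361.9 degree = 361.9 * 0.017453293 = 6.3163466 rad. 6.3163466 rad = 6.3163466 radian ≈ 6.316 radian (4 s.f.). Final answer: 6.316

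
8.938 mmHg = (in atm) 0.01176. Check: 1 mmHg = 133.32237 Pa, so 8.938 mmHg = 8.938 * 133.32237 = 1191.6353 Pa. 1 atm = 101325 Pa, so 1191.6353 Pa = 1191.6353 / 101325 = 0.011760526 atm ≈ 0.01176 atm (4 s.f.).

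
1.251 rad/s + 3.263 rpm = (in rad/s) 1.251 rad/s is already in rad/s. 1 rpm = 0.10471976 rad/s, so 3.263 rpm = 3.263 * 0.10471976 = 0.34170056 rad/s. Sum: 1.251 + 0.34170056 = 1.5927006 rad/s. Result: 1.5927006 rad/s ≈ 1.593 rad/s (4 s.f.). Final answer: 1.593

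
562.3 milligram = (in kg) 0.0005623. Check: 1 milligram = 1e-06 kg, so 562.3 milligram = 562.3 * 1e-06 = 0.0005623 kg. Result: 0.0005623 kg.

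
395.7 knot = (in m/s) 203.6. Check: 1 knot = 0.51444444 m/s, so 395.7 knot = 395.7 * 0.51444444 = 203.56567 m/s. Result: 203.56567 m/s ≈ 203.6 m/s (4 s.f.).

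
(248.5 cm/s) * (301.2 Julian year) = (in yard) 2.583e+10. Check: 1 cm/s = 0.01 m/s, so 248.5 cm/s = 248.5 * 0.01 = 2.485 m/s. 1 Julian year = 31557600 s, so 301.2 Julian year = 301.2 * 31557600 = 9.5051491e+09 s. Combine: 2.485 m/s * 9.5051491e+09 s = 2.3620296e+10 m. 1 yard = 0.9144 m, so 2.3620296e+10 m = 2.3620296e+10 / 0.9144 = 2.5831469e+10 yard ≈ 2.583e+10 yard (4 s.f.).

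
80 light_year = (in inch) 1 light_year = 9.4607305e+15 m, so 80 light_year = 80 * 9.4607305e+15 = 7.5685844e+17 m. 1 inch = 0.0254 m, so 7.5685844e+17 m = 7.5685844e+17 / 0.0254 = 2.9797576e+19 inch ≈ 2.98e+19 inch (4 s.f.). Final answer: 2.98e+19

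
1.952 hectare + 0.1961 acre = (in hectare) 2.031. Check: 1 hectare = 10000 m^2, so 1.952 hectare = 1.952 * 10000 = 19520 m^2. 1 acre = 4046.8564 m^2, so 0.1961 acre = 0.1961 * 4046.8564 = 793.58854 m^2. Sum: 19520 + 793.58854 = 20313.589 m^2. 1 hectare = 10000 m^2, so 20313.589 m^2 = 20313.589 / 10000 = 2.0313589 hectare ≈ 2.031 hectare (4 s.f.).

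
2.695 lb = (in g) 1222. Check: 1 lb = 0.45359237 kg, so 2.695 lb = 2.695 * 0.45359237 = 1.2224314 kg. 1 g = 0.001 kg, so 1.2224314 kg = 1.2224314 / 0.001 = 1222.4314 g ≈ 1222 g (4 s.f.).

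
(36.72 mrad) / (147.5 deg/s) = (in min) 1 mrad = 0.001 rad, so 36.72 mrad = 36.72 * 0.001 = 0.03672 rad. 1 deg/s = 0.017453293 rad/s, so 147.5 deg/s = 147.5 * 0.017453293 = 2.5743606 rad/s. Combine: 0.03672 rad / 2.5743606 rad/s = 0.014263736 s. 1 min = 60 s, so 0.014263736 s = 0.014263736 / 60 = 0.00023772893 min ≈ 0.0002377 min (4 s.f.). Final answer: 0.0002377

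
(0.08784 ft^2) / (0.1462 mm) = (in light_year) 5.9e-15. Check: 1 ft^2 = 0.09290304 m^2, so 0.08784 ft^2 = 0.08784 * 0.09290304 = 0.008160603 m^2. 1 mm = 0.001 m, so 0.1462 mm = 0.1462 * 0.001 = 0.0001462 m. Combine: 0.008160603 m^2 / 0.0001462 m = 55.818078 m. 1 light_year = 9.4607305e+15 m, so 55.818078 m = 55.818078 / 9.4607305e+15 = 5.8999755e-15 light_year ≈ 5.9e-15 light_year (4 s.f.).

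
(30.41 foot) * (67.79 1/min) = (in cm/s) 1047. Check: 1 foot = 0.3048 m, so 30.41 foot = 30.41 * 0.3048 = 9.268968 m. 1 1/min = 0.016666667 Hz, so 67.79 1/min = 67.79 * 0.016666667 = 1.1298333 Hz. Combine: 9.268968 m * 1.1298333 Hz = 10.472389 m/s. 1 cm/s = 0.01 m/s, so 10.472389 m/s = 10.472389 / 0.01 = 1047.2389 cm/s ≈ 1047 cm/s (4 s.f.).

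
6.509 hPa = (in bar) 0.006509. Check: 1 hPa = 100 Pa, so 6.509 hPa = 6.509 * 100 = 650.9 Pa. 1 bar = 100000 Pa, so 650.9 Pa = 650.9 / 100000 = 0.006509 bar.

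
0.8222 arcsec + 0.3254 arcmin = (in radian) 1 arcsec = 4.8481368e-06 rad, so 0.8222 arcsec = 0.8222 * 4.8481368e-06 = 3.9861381e-06 rad. 1 arcmin = 0.00029088821 rad, so 0.3254 arcmin = 0.3254 * 0.00029088821 = 9.4655023e-05 rad. Sum: 3.9861381e-06 + 9.4655023e-05 = 9.8641161e-05 rad. 9.8641161e-05 rad = 9.8641161e-05 radian ≈ 9.864e-05 radian (4 s.f.). Final answer: 9.864e-05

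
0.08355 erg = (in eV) 5.215e+10. Check: 1 erg = 1e-07 J, so 0.08355 erg = 0.08355 * 1e-07 = 8.355e-09 J. 1 eV = 1.6021766e-19 J, so 8.355e-09 J = 8.355e-09 / 1.6021766e-19 = 5.2147808e+10 eV ≈ 5.215e+10 eV (4 s.f.).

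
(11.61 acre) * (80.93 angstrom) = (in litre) 0.3802. Check: 1 acre = 4046.8564 m^2, so 11.61 acre = 11.61 * 4046.8564 = 46984.003 m^2. 1 angstrom = 1e-10 m, so 80.93 angstrom = 80.93 * 1e-10 = 8.093e-09 m. Combine: 46984.003 m^2 * 8.093e-09 m = 0.00038024154 m^3. 1 litre = 0.001 m^3, so 0.00038024154 m^3 = 0.00038024154 / 0.001 = 0.38024154 litre ≈ 0.3802 litre (4 s.f.).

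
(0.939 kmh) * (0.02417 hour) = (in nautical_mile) 0.01225. Check: 1 kmh = 0.27777778 m/s, so 0.939 kmh = 0.939 * 0.27777778 = 0.26083333 m/s. 1 hour = 3600 s, so 0.02417 hour = 0.02417 * 3600 = 87.012 s. Combine: 0.26083333 m/s * 87.012 s = 22.69563 m. 1 nautical_mile = 1852 m, so 22.69563 m = 22.69563 / 1852 = 0.01225466 nautical_mile ≈ 0.01225 nautical_mile (4 s.f.).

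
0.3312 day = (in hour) 1 day = 86400 s, so 0.3312 day = 0.3312 * 86400 = 28615.68 s. 1 hour = 3600 s, so 28615.68 s = 28615.68 / 3600 = 7.9488 hour ≈ 7.949 hour (4 s.f.). Final answer: 7.949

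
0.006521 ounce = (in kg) 0.0001849. Check: 1 ounce = 0.028349523 kg, so 0.006521 ounce = 0.006521 * 0.028349523 = 0.00018486724 kg. Result: 0.00018486724 kg ≈ 0.0001849 kg (4 s.f.).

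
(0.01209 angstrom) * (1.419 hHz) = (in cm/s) 1.716e-08. Check: 1 angstrom = 1e-10 m, so 0.01209 angstrom = 0.01209 * 1e-10 = 1.209e-12 m. 1 hHz = 100 Hz, so 1.419 hHz = 1.419 * 100 = 141.9 Hz. Combine: 1.209e-12 m * 141.9 Hz = 1.715571e-10 m/s. 1 cm/s = 0.01 m/s, so 1.715571e-10 m/s = 1.715571e-10 / 0.01 = 1.715571e-08 cm/s ≈ 1.716e-08 cm/s (4 s.f.).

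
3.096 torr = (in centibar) 1 torr = 133.32237 Pa, so 3.096 torr = 3.096 * 133.32237 = 412.76605 Pa. 1 centibar = 1000 Pa, so 412.76605 Pa = 412.76605 / 1000 = 0.41276605 centibar ≈ 0.4128 centibar (4 s.f.). Final answer: 0.4128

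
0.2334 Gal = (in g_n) 1 Gal = 0.01 m/s^2, so 0.2334 Gal = 0.2334 * 0.01 = 0.002334 m/s^2. 1 g_n = 9.80665 m/s^2, so 0.002334 m/s^2 = 0.002334 / 9.80665 = 0.00023800176 g_n ≈ 0.000238 g_n (4 s.f.). Final answer: 0.000238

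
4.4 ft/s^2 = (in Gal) 134.1. Check: 1 ft/s^2 = 0.3048 m/s^2, so 4.4 ft/s^2 = 4.4 * 0.3048 = 1.34112 m/s^2. 1 Gal = 0.01 m/s^2, so 1.34112 m/s^2 = 1.34112 / 0.01 = 134.112 Gal ≈ 134.1 Gal (4 s.f.).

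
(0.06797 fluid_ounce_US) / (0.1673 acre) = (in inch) 1 fluid_ounce_US = 2.957353e-05 m^3, so 0.06797 fluid_ounce_US = 0.06797 * 2.957353e-05 = 2.0101128e-06 m^3. 1 acre = 4046.8564 m^2, so 0.1673 acre = 0.1673 * 4046.8564 = 677.03908 m^2. Combine: 2.0101128e-06 m^3 / 677.03908 m^2 = 2.968976e-09 m. 1 inch = 0.0254 m, so 2.968976e-09 m = 2.968976e-09 / 0.0254 = 1.1688882e-07 inch ≈ 1.169e-07 inch (4 s.f.). Final answer: 1.169e-07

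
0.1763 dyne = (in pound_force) 3.963e-07. Check: 1 dyne = 1e-05 N, so 0.1763 dyne = 0.1763 * 1e-05 = 1.763e-06 N. 1 pound_force = 4.4482216 N, so 1.763e-06 N = 1.763e-06 / 4.4482216 = 3.9633817e-07 pound_force ≈ 3.963e-07 pound_force (4 s.f.).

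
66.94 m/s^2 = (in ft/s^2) 219.6. Check: 1 ft/s^2 = 0.3048 m/s^2, so 66.94 m/s^2 = 66.94 / 0.3048 = 219.61942 ft/s^2 ≈ 219.6 ft/s^2 (4 s.f.).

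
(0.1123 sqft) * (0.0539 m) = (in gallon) 0.1486. Check: 1 sqft = 0.09290304 m^2, so 0.1123 sqft = 0.1123 * 0.09290304 = 0.010433011 m^2. 0.0539 m is already in m. Combine: 0.010433011 m^2 * 0.0539 m = 0.00056233931 m^3. 1 gallon = 0.0037854118 m^3, so 0.00056233931 m^3 = 0.00056233931 / 0.0037854118 = 0.14855433 gallon ≈ 0.1486 gallon (4 s.f.).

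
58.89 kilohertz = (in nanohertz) 5.889e+13. Check: 1 kilohertz = 1000 Hz, so 58.89 kilohertz = 58.89 * 1000 = 58890 Hz. 1 nanohertz = 1e-09 Hz, so 58890 Hz = 58890 / 1e-09 = 5.889e+13 nanohertz.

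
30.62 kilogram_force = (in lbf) 67.51. Check: 1 kilogram_force = 9.80665 N, so 30.62 kilogram_force = 30.62 * 9.80665 = 300.27962 N. 1 lbf = 4.4482216 N, so 300.27962 N = 300.27962 / 4.4482216 = 67.505545 lbf ≈ 67.51 lbf (4 s.f.).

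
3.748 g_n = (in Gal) 3676. Check: 1 g_n = 9.80665 m/s^2, so 3.748 g_n = 3.748 * 9.80665 = 36.755324 m/s^2. 1 Gal = 0.01 m/s^2, so 36.755324 m/s^2 = 36.755324 / 0.01 = 3675.5324 Gal ≈ 3676 Gal (4 s.f.).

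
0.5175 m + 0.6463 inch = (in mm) 0.5175 m is already in m. 1 inch = 0.0254 m, so 0.6463 inch = 0.6463 * 0.0254 = 0.01641602 m. Sum: 0.5175 + 0.01641602 = 0.53391602 m. 1 mm = 0.001 m, so 0.53391602 m = 0.53391602 / 0.001 = 533.91602 mm ≈ 533.9 mm (4 s.f.). Final answer: 533.9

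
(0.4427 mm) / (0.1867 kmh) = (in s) 1 mm = 0.001 m, so 0.4427 mm = 0.4427 * 0.001 = 0.0004427 m. 1 kmh = 0.27777778 m/s, so 0.1867 kmh = 0.1867 * 0.27777778 = 0.051861111 m/s. Combine: 0.0004427 m / 0.051861111 m/s = 0.0085362614 s. Result: 0.0085362614 s ≈ 0.008536 s (4 s.f.). Final answer: 0.008536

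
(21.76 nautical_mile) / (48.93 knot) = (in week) 0.002647. Check: 1 nautical_mile = 1852 m, so 21.76 nautical_mile = 21.76 * 1852 = 40299.52 m. 1 knot = 0.51444444 m/s, so 48.93 knot = 48.93 * 0.51444444 = 25.171767 m/s. Combine: 40299.52 m / 25.171767 m/s = 1600.981 s. 1 week = 604800 s, so 1600.981 s = 1600.981 / 604800 = 0.0026471247 week ≈ 0.002647 week (4 s.f.).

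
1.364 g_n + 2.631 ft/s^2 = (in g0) 1 g_n = 9.80665 m/s^2, so 1.364 g_n = 1.364 * 9.80665 = 13.376271 m/s^2. 1 ft/s^2 = 0.3048 m/s^2, so 2.631 ft/s^2 = 2.631 * 0.3048 = 0.8019288 m/s^2. Sum: 13.376271 + 0.8019288 = 14.178199 m/s^2. 1 g0 = 9.80665 m/s^2, so 14.178199 m/s^2 = 14.178199 / 9.80665 = 1.445774 g0 ≈ 1.446 g0 (4 s.f.). Final answer: 1.446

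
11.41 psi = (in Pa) 1 psi = 6894.7573 Pa, so 11.41 psi = 11.41 * 6894.7573 = 78669.181 Pa. Result: 78669.181 Pa ≈ 7.867e+04 Pa (4 s.f.). Final answer: 7.867e+04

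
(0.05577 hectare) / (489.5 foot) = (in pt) 1.06e+04. Check: 1 hectare = 10000 m^2, so 0.05577 hectare = 0.05577 * 10000 = 557.7 m^2. 1 foot = 0.3048 m, so 489.5 foot = 489.5 * 0.3048 = 149.1996 m. Combine: 557.7 m^2 / 149.1996 m = 3.7379457 m. 1 pt = 0.00035277778 m, so 3.7379457 m = 3.7379457 / 0.00035277778 = 10595.752 pt ≈ 1.06e+04 pt (4 s.f.).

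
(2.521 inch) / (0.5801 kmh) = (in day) 4.599e-06. Check: 1 inch = 0.0254 m, so 2.521 inch = 2.521 * 0.0254 = 0.0640334 m. 1 kmh = 0.27777778 m/s, so 0.5801 kmh = 0.5801 * 0.27777778 = 0.16113889 m/s. Combine: 0.0640334 m / 0.16113889 m/s = 0.39738018 s. 1 day = 86400 s, so 0.39738018 s = 0.39738018 / 86400 = 4.5993076e-06 day ≈ 4.599e-06 day (4 s.f.).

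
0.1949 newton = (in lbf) 0.04382. Check: 0.1949 newton = 0.1949 N. 1 lbf = 4.4482216 N, so 0.1949 N = 0.1949 / 4.4482216 = 0.043815263 lbf ≈ 0.04382 lbf (4 s.f.).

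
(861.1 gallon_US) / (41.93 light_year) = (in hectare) 1 gallon_US = 0.0037854118 m^3, so 861.1 gallon_US = 861.1 * 0.0037854118 = 3.2596181 m^3. 1 light_year = 9.4607305e+15 m, so 41.93 light_year = 41.93 * 9.4607305e+15 = 3.9668843e+17 m. Combine: 3.2596181 m^3 / 3.9668843e+17 m = 8.2170738e-18 m^2. 1 hectare = 10000 m^2, so 8.2170738e-18 m^2 = 8.2170738e-18 / 10000 = 8.2170738e-22 hectare ≈ 8.217e-22 hectare (4 s.f.). Final answer: 8.217e-22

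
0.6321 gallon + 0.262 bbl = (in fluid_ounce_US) 1 gallon = 0.0037854118 m^3, so 0.6321 gallon = 0.6321 * 0.0037854118 = 0.0023927588 m^3. 1 bbl = 0.15898729 m^3, so 0.262 bbl = 0.262 * 0.15898729 = 0.041654671 m^3. Sum: 0.0023927588 + 0.041654671 = 0.04404743 m^3. 1 fluid_ounce_US = 2.957353e-05 m^3, so 0.04404743 m^3 = 0.04404743 / 2.957353e-05 = 1489.4208 fluid_ounce_US ≈ 1489 fluid_ounce_US (4 s.f.). Final answer: 1489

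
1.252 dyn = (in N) 1.252e-05. Check: 1 dyn = 1e-05 N, so 1.252 dyn = 1.252 * 1e-05 = 1.252e-05 N. Result: 1.252e-05 N.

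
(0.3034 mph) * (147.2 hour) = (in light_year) 7.597e-12. Check: 1 mph = 0.44704 m/s, so 0.3034 mph = 0.3034 * 0.44704 = 0.13563194 m/s. 1 hour = 3600 s, so 147.2 hour = 147.2 * 3600 = 529920 s. Combine: 0.13563194 m/s * 529920 s = 71874.076 m. 1 light_year = 9.4607305e+15 m, so 71874.076 m = 71874.076 / 9.4607305e+15 = 7.5970958e-12 light_year ≈ 7.597e-12 light_year (4 s.f.).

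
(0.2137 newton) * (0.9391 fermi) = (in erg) 2.007e-09. Check: 0.2137 newton = 0.2137 N. 1 fermi = 1e-15 m, so 0.9391 fermi = 0.9391 * 1e-15 = 9.391e-16 m. Combine: 0.2137 N * 9.391e-16 m = 2.0068567e-16 J. 1 erg = 1e-07 J, so 2.0068567e-16 J = 2.0068567e-16 / 1e-07 = 2.0068567e-09 erg ≈ 2.007e-09 erg (4 s.f.).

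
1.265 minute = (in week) 1 minute = 60 s, so 1.265 minute = 1.265 * 60 = 75.9 s. 1 week = 604800 s, so 75.9 s = 75.9 / 604800 = 0.00012549603 week ≈ 0.0001255 week (4 s.f.). Final answer: 0.0001255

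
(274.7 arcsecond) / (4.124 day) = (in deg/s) 1 arcsecond = 4.8481368e-06 rad, so 274.7 arcsecond = 274.7 * 4.8481368e-06 = 0.0013317832 rad. 1 day = 86400 s, so 4.124 day = 4.124 * 86400 = 356313.6 s. Combine: 0.0013317832 rad / 356313.6 s = 3.7376715e-09 rad/s. 1 deg/s = 0.017453293 rad/s, so 3.7376715e-09 rad/s = 3.7376715e-09 / 0.017453293 = 2.141528e-07 deg/s ≈ 2.142e-07 deg/s (4 s.f.). Final answer: 2.142e-07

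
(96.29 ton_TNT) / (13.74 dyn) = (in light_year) 0.3099. Check: 1 ton_TNT = 4.184e+09 J, so 96.29 ton_TNT = 96.29 * 4.184e+09 = 4.0287736e+11 J. 1 dyn = 1e-05 N, so 13.74 dyn = 13.74 * 1e-05 = 0.0001374 N. Combine: 4.0287736e+11 J / 0.0001374 N = 2.9321496e+15 m. 1 light_year = 9.4607305e+15 m, so 2.9321496e+15 m = 2.9321496e+15 / 9.4607305e+15 = 0.30992846 light_year ≈ 0.3099 light_year (4 s.f.).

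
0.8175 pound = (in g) 370.8. Check: 1 pound = 0.45359237 kg, so 0.8175 pound = 0.8175 * 0.45359237 = 0.37081176 kg. 1 g = 0.001 kg, so 0.37081176 kg = 0.37081176 / 0.001 = 370.81176 g ≈ 370.8 g (4 s.f.).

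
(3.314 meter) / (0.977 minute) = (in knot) 3.314 meter = 3.314 m. 1 minute = 60 s, so 0.977 minute = 0.977 * 60 = 58.62 s. Combine: 3.314 m / 58.62 s = 0.056533606 m/s. 1 knot = 0.51444444 m/s, so 0.056533606 m/s = 0.056533606 / 0.51444444 = 0.10989254 knot ≈ 0.1099 knot (4 s.f.). Final answer: 0.1099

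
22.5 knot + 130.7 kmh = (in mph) 107.1. Check: 1 knot = 0.51444444 m/s, so 22.5 knot = 22.5 * 0.51444444 = 11.575 m/s. 1 kmh = 0.27777778 m/s, so 130.7 kmh = 130.7 * 0.27777778 = 36.305556 m/s. Sum: 11.575 + 36.305556 = 47.880556 m/s. 1 mph = 0.44704 m/s, so 47.880556 m/s = 47.880556 / 0.44704 = 107.10575 mph ≈ 107.1 mph (4 s.f.).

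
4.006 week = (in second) 1 week = 604800 s, so 4.006 week = 4.006 * 604800 = 2422828.8 s. 2422828.8 s = 2422828.8 second ≈ 2.423e+06 second (4 s.f.). Final answer: 2.423e+06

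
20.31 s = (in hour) 0.005642. Check: 1 hour = 3600 s, so 20.31 s = 20.31 / 3600 = 0.0056416667 hour ≈ 0.005642 hour (4 s.f.).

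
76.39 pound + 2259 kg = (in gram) 2.294e+06. Check: 1 pound = 0.45359237 kg, so 76.39 pound = 76.39 * 0.45359237 = 34.649921 kg. 2259 kg is already in kg. Sum: 34.649921 + 2259 = 2293.6499 kg. 1 gram = 0.001 kg, so 2293.6499 kg = 2293.6499 / 0.001 = 2293649.9 gram ≈ 2.294e+06 gram (4 s.f.).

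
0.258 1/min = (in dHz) 1 1/min = 0.016666667 Hz, so 0.258 1/min = 0.258 * 0.016666667 = 0.0043 Hz. 1 dHz = 0.1 Hz, so 0.0043 Hz = 0.0043 / 0.1 = 0.043 dHz. Final answer: 0.043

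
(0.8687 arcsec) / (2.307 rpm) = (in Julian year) 5.524e-13. Check: 1 arcsec = 4.8481368e-06 rad, so 0.8687 arcsec = 0.8687 * 4.8481368e-06 = 4.2115764e-06 rad. 1 rpm = 0.10471976 rad/s, so 2.307 rpm = 2.307 * 0.10471976 = 0.24158848 rad/s. Combine: 4.2115764e-06 rad / 0.24158848 rad/s = 1.7432853e-05 s. 1 Julian year = 31557600 s, so 1.7432853e-05 s = 1.7432853e-05 / 31557600 = 5.5241379e-13 Julian year ≈ 5.524e-13 Julian year (4 s.f.).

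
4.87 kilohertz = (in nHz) 4.87e+12. Check: 1 kilohertz = 1000 Hz, so 4.87 kilohertz = 4.87 * 1000 = 4870 Hz. 1 nHz = 1e-09 Hz, so 4870 Hz = 4870 / 1e-09 = 4.87e+12 nHz.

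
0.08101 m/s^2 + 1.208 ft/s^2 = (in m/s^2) 0.4492. Check: 0.08101 m/s^2 is already in m/s^2. 1 ft/s^2 = 0.3048 m/s^2, so 1.208 ft/s^2 = 1.208 * 0.3048 = 0.3681984 m/s^2. Sum: 0.08101 + 0.3681984 = 0.4492084 m/s^2. Result: 0.4492084 m/s^2 ≈ 0.4492 m/s^2 (4 s.f.).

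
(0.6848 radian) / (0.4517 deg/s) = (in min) 1.448. Check: 0.6848 radian = 0.6848 rad. 1 deg/s = 0.017453293 rad/s, so 0.4517 deg/s = 0.4517 * 0.017453293 = 0.0078836522 rad/s. Combine: 0.6848 rad / 0.0078836522 rad/s = 86.863294 s. 1 min = 60 s, so 86.863294 s = 86.863294 / 60 = 1.4477216 min ≈ 1.448 min (4 s.f.).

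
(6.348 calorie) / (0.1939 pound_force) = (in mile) 0.01913. Check: 1 calorie = 4.184 J, so 6.348 calorie = 6.348 * 4.184 = 26.560032 J. 1 pound_force = 4.4482216 N, so 0.1939 pound_force = 0.1939 * 4.4482216 = 0.86251017 N. Combine: 26.560032 J / 0.86251017 N = 30.793877 m. 1 mile = 1609.344 m, so 30.793877 m = 30.793877 / 1609.344 = 0.019134428 mile ≈ 0.01913 mile (4 s.f.).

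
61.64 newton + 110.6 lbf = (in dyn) 5.536e+07. Check: 61.64 newton = 61.64 N. 1 lbf = 4.4482216 N, so 110.6 lbf = 110.6 * 4.4482216 = 491.97331 N. Sum: 61.64 + 491.97331 = 553.61331 N. 1 dyn = 1e-05 N, so 553.61331 N = 553.61331 / 1e-05 = 55361331 dyn ≈ 5.536e+07 dyn (4 s.f.).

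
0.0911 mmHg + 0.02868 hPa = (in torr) 0.1126. Check: 1 mmHg = 133.32237 Pa, so 0.0911 mmHg = 0.0911 * 133.32237 = 12.145668 Pa. 1 hPa = 100 Pa, so 0.02868 hPa = 0.02868 * 100 = 2.868 Pa. Sum: 12.145668 + 2.868 = 15.013668 Pa. 1 torr = 133.32237 Pa, so 15.013668 Pa = 15.013668 / 133.32237 = 0.11261177 torr ≈ 0.1126 torr (4 s.f.).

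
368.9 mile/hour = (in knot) 320.6. Check: 1 mile/hour = 0.44704 m/s, so 368.9 mile/hour = 368.9 * 0.44704 = 164.91306 m/s. 1 knot = 0.51444444 m/s, so 164.91306 m/s = 164.91306 / 0.51444444 = 320.56534 knot ≈ 320.6 knot (4 s.f.).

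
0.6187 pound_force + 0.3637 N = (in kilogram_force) 0.3177. Check: 1 pound_force = 4.4482216 N, so 0.6187 pound_force = 0.6187 * 4.4482216 = 2.7521147 N. 0.3637 N is already in N. Sum: 2.7521147 + 0.3637 = 3.1158147 N. 1 kilogram_force = 9.80665 N, so 3.1158147 N = 3.1158147 / 9.80665 = 0.31772468 kilogram_force ≈ 0.3177 kilogram_force (4 s.f.).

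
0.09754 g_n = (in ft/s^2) 3.138. Check: 1 g_n = 9.80665 m/s^2, so 0.09754 g_n = 0.09754 * 9.80665 = 0.95654064 m/s^2. 1 ft/s^2 = 0.3048 m/s^2, so 0.95654064 m/s^2 = 0.95654064 / 0.3048 = 3.1382567 ft/s^2 ≈ 3.138 ft/s^2 (4 s.f.).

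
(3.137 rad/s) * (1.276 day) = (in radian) 3.458e+05. Check: 3.137 rad/s is already in rad/s. 1 day = 86400 s, so 1.276 day = 1.276 * 86400 = 110246.4 s. Combine: 3.137 rad/s * 110246.4 s = 345842.96 rad. 345842.96 rad = 345842.96 radian ≈ 3.458e+05 radian (4 s.f.).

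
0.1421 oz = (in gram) 1 oz = 0.028349523 kg, so 0.1421 oz = 0.1421 * 0.028349523 = 0.0040284672 kg. 1 gram = 0.001 kg, so 0.0040284672 kg = 0.0040284672 / 0.001 = 4.0284672 gram ≈ 4.028 gram (4 s.f.). Final answer: 4.028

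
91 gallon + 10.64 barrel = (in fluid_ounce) 6.885e+04. Check: 1 gallon = 0.0037854118 m^3, so 91 gallon = 91 * 0.0037854118 = 0.34447247 m^3. 1 barrel = 0.15898729 m^3, so 10.64 barrel = 10.64 * 0.15898729 = 1.6916248 m^3. Sum: 0.34447247 + 1.6916248 = 2.0360973 m^3. 1 fluid_ounce = 2.957353e-05 m^3, so 2.0360973 m^3 = 2.0360973 / 2.957353e-05 = 68848.64 fluid_ounce ≈ 6.885e+04 fluid_ounce (4 s.f.).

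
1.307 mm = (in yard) 0.001429. Check: 1 mm = 0.001 m, so 1.307 mm = 1.307 * 0.001 = 0.001307 m. 1 yard = 0.9144 m, so 0.001307 m = 0.001307 / 0.9144 = 0.0014293526 yard ≈ 0.001429 yard (4 s.f.).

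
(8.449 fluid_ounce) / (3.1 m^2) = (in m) 8.06e-05. Check: 1 fluid_ounce = 2.957353e-05 m^3, so 8.449 fluid_ounce = 8.449 * 2.957353e-05 = 0.00024986675 m^3. 3.1 m^2 is already in m^2. Combine: 0.00024986675 m^3 / 3.1 m^2 = 8.0602178e-05 m. Result: 8.0602178e-05 m ≈ 8.06e-05 m (4 s.f.).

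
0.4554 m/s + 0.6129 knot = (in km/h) 0.4554 m/s is already in m/s. 1 knot = 0.51444444 m/s, so 0.6129 knot = 0.6129 * 0.51444444 = 0.315303 m/s. Sum: 0.4554 + 0.315303 = 0.770703 m/s. 1 km/h = 0.27777778 m/s, so 0.770703 m/s = 0.770703 / 0.27777778 = 2.7745308 km/h ≈ 2.775 km/h (4 s.f.). Final answer: 2.775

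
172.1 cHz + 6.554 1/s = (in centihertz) 1 cHz = 0.01 Hz, so 172.1 cHz = 172.1 * 0.01 = 1.721 Hz. 6.554 1/s = 6.554 Hz. Sum: 1.721 + 6.554 = 8.275 Hz. 1 centihertz = 0.01 Hz, so 8.275 Hz = 8.275 / 0.01 = 827.5 centihertz. Final answer: 827.5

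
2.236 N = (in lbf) 0.5027. Check: 1 lbf = 4.4482216 N, so 2.236 N = 2.236 / 4.4482216 = 0.5026728 lbf ≈ 0.5027 lbf (4 s.f.).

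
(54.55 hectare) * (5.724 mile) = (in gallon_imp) 1.105e+12. Check: 1 hectare = 10000 m^2, so 54.55 hectare = 54.55 * 10000 = 545500 m^2. 1 mile = 1609.344 m, so 5.724 mile = 5.724 * 1609.344 = 9211.8851 m. Combine: 545500 m^2 * 9211.8851 m = 5.0250833e+09 m^3. 1 gallon_imp = 0.00454609 m^3, so 5.0250833e+09 m^3 = 5.0250833e+09 / 0.00454609 = 1.1053638e+12 gallon_imp ≈ 1.105e+12 gallon_imp (4 s.f.).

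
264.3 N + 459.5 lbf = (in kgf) 264.3 N is already in N. 1 lbf = 4.4482216 N, so 459.5 lbf = 459.5 * 4.4482216 = 2043.9578 N. Sum: 264.3 + 2043.9578 = 2308.2578 N. 1 kgf = 9.80665 N, so 2308.2578 N = 2308.2578 / 9.80665 = 235.37679 kgf ≈ 235.4 kgf (4 s.f.). Final answer: 235.4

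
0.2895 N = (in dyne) 2.895e+04. Check: 1 dyne = 1e-05 N, so 0.2895 N = 0.2895 / 1e-05 = 28950 dyne ≈ 2.895e+04 dyne (4 s.f.).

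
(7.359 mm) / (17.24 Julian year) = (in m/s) 1 mm = 0.001 m, so 7.359 mm = 7.359 * 0.001 = 0.007359 m. 1 Julian year = 31557600 s, so 17.24 Julian year = 17.24 * 31557600 = 5.4405302e+08 s. Combine: 0.007359 m / 5.4405302e+08 s = 1.3526255e-11 m/s. Result: 1.3526255e-11 m/s ≈ 1.353e-11 m/s (4 s.f.). Final answer: 1.353e-11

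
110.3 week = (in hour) 1 week = 604800 s, so 110.3 week = 110.3 * 604800 = 66709440 s. 1 hour = 3600 s, so 66709440 s = 66709440 / 3600 = 18530.4 hour ≈ 1.853e+04 hour (4 s.f.). Final answer: 1.853e+04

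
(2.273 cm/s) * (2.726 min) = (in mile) 0.00231. Check: 1 cm/s = 0.01 m/s, so 2.273 cm/s = 2.273 * 0.01 = 0.02273 m/s. 1 min = 60 s, so 2.726 min = 2.726 * 60 = 163.56 s. Combine: 0.02273 m/s * 163.56 s = 3.7177188 m. 1 mile = 1609.344 m, so 3.7177188 m = 3.7177188 / 1609.344 = 0.0023100834 mile ≈ 0.00231 mile (4 s.f.).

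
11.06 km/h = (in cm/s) 307.2. Check: 1 km/h = 0.27777778 m/s, so 11.06 km/h = 11.06 * 0.27777778 = 3.0722222 m/s. 1 cm/s = 0.01 m/s, so 3.0722222 m/s = 3.0722222 / 0.01 = 307.22222 cm/s ≈ 307.2 cm/s (4 s.f.).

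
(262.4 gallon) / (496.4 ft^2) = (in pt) 1 gallon = 0.0037854118 m^3, so 262.4 gallon = 262.4 * 0.0037854118 = 0.99329205 m^3. 1 ft^2 = 0.09290304 m^2, so 496.4 ft^2 = 496.4 * 0.09290304 = 46.117069 m^2. Combine: 0.99329205 m^3 / 46.117069 m^2 = 0.02153849 m. 1 pt = 0.00035277778 m, so 0.02153849 m = 0.02153849 / 0.00035277778 = 61.053989 pt ≈ 61.05 pt (4 s.f.). Final answer: 61.05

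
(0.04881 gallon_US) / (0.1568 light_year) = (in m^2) 1.246e-19. Check: 1 gallon_US = 0.0037854118 m^3, so 0.04881 gallon_US = 0.04881 * 0.0037854118 = 0.00018476595 m^3. 1 light_year = 9.4607305e+15 m, so 0.1568 light_year = 0.1568 * 9.4607305e+15 = 1.4834425e+15 m. Combine: 0.00018476595 m^3 / 1.4834425e+15 m = 1.2455214e-19 m^2. Result: 1.2455214e-19 m^2 ≈ 1.246e-19 m^2 (4 s.f.).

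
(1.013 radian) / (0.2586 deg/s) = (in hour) 1.013 radian = 1.013 rad. 1 deg/s = 0.017453293 rad/s, so 0.2586 deg/s = 0.2586 * 0.017453293 = 0.0045134214 rad/s. Combine: 1.013 rad / 0.0045134214 rad/s = 224.4417 s. 1 hour = 3600 s, so 224.4417 s = 224.4417 / 3600 = 0.062344918 hour ≈ 0.06234 hour (4 s.f.). Final answer: 0.06234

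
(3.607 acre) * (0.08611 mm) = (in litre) 1 acre = 4046.8564 m^2, so 3.607 acre = 3.607 * 4046.8564 = 14597.011 m^2. 1 mm = 0.001 m, so 0.08611 mm = 0.08611 * 0.001 = 8.611e-05 m. Combine: 14597.011 m^2 * 8.611e-05 m = 1.2569486 m^3. 1 litre = 0.001 m^3, so 1.2569486 m^3 = 1.2569486 / 0.001 = 1256.9486 litre ≈ 1257 litre (4 s.f.). Final answer: 1257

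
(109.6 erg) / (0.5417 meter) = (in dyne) 1 erg = 1e-07 J, so 109.6 erg = 109.6 * 1e-07 = 1.096e-05 J. 0.5417 meter = 0.5417 m. Combine: 1.096e-05 J / 0.5417 m = 2.0232601e-05 N. 1 dyne = 1e-05 N, so 2.0232601e-05 N = 2.0232601e-05 / 1e-05 = 2.0232601 dyne ≈ 2.023 dyne (4 s.f.). Final answer: 2.023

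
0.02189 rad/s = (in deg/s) 1.254. Check: 1 deg/s = 0.017453293 rad/s, so 0.02189 rad/s = 0.02189 / 0.017453293 = 1.2542046 deg/s ≈ 1.254 deg/s (4 s.f.).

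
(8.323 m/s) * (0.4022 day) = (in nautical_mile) 156.2. Check: 8.323 m/s is already in m/s. 1 day = 86400 s, so 0.4022 day = 0.4022 * 86400 = 34750.08 s. Combine: 8.323 m/s * 34750.08 s = 289224.92 m. 1 nautical_mile = 1852 m, so 289224.92 m = 289224.92 / 1852 = 156.16896 nautical_mile ≈ 156.2 nautical_mile (4 s.f.).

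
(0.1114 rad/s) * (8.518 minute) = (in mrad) 5.693e+04. Check: 0.1114 rad/s is already in rad/s. 1 minute = 60 s, so 8.518 minute = 8.518 * 60 = 511.08 s. Combine: 0.1114 rad/s * 511.08 s = 56.934312 rad. 1 mrad = 0.001 rad, so 56.934312 rad = 56.934312 / 0.001 = 56934.312 mrad ≈ 5.693e+04 mrad (4 s.f.).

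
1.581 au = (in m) 1 au = 1.4959787e+11 m, so 1.581 au = 1.581 * 1.4959787e+11 = 2.3651423e+11 m. Result: 2.3651423e+11 m ≈ 2.365e+11 m (4 s.f.). Final answer: 2.365e+11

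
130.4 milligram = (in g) 1 milligram = 1e-06 kg, so 130.4 milligram = 130.4 * 1e-06 = 0.0001304 kg. 1 g = 0.001 kg, so 0.0001304 kg = 0.0001304 / 0.001 = 0.1304 g. Final answer: 0.1304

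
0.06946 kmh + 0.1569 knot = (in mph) 1 kmh = 0.27777778 m/s, so 0.06946 kmh = 0.06946 * 0.27777778 = 0.019294444 m/s. 1 knot = 0.51444444 m/s, so 0.1569 knot = 0.1569 * 0.51444444 = 0.080716333 m/s. Sum: 0.019294444 + 0.080716333 = 0.10001078 m/s. 1 mph = 0.44704 m/s, so 0.10001078 m/s = 0.10001078 / 0.44704 = 0.22371774 mph ≈ 0.2237 mph (4 s.f.). Final answer: 0.2237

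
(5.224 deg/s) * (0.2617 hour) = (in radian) 1 deg/s = 0.017453293 rad/s, so 5.224 deg/s = 5.224 * 0.017453293 = 0.091176 rad/s. 1 hour = 3600 s, so 0.2617 hour = 0.2617 * 3600 = 942.12 s. Combine: 0.091176 rad/s * 942.12 s = 85.898733 rad. 85.898733 rad = 85.898733 radian ≈ 85.9 radian (4 s.f.). Final answer: 85.9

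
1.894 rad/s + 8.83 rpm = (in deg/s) 161.5. Check: 1.894 rad/s is already in rad/s. 1 rpm = 0.10471976 rad/s, so 8.83 rpm = 8.83 * 0.10471976 = 0.92467544 rad/s. Sum: 1.894 + 0.92467544 = 2.8186754 rad/s. 1 deg/s = 0.017453293 rad/s, so 2.8186754 rad/s = 2.8186754 / 0.017453293 = 161.49821 deg/s ≈ 161.5 deg/s (4 s.f.).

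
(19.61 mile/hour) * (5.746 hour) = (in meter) 1.813e+05. Check: 1 mile/hour = 0.44704 m/s, so 19.61 mile/hour = 19.61 * 0.44704 = 8.7664544 m/s. 1 hour = 3600 s, so 5.746 hour = 5.746 * 3600 = 20685.6 s. Combine: 8.7664544 m/s * 20685.6 s = 181339.37 m. 181339.37 m = 181339.37 meter ≈ 1.813e+05 meter (4 s.f.).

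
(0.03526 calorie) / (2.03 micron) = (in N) 7.267e+04. Check: 1 calorie = 4.184 J, so 0.03526 calorie = 0.03526 * 4.184 = 0.14752784 J. 1 micron = 1e-06 m, so 2.03 micron = 2.03 * 1e-06 = 2.03e-06 m. Combine: 0.14752784 J / 2.03e-06 m = 72673.813 N. Result: 72673.813 N ≈ 7.267e+04 N (4 s.f.).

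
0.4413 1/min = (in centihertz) 1 1/min = 0.016666667 Hz, so 0.4413 1/min = 0.4413 * 0.016666667 = 0.007355 Hz. 1 centihertz = 0.01 Hz, so 0.007355 Hz = 0.007355 / 0.01 = 0.7355 centihertz. Final answer: 0.7355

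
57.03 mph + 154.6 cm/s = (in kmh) 97.35. Check: 1 mph = 0.44704 m/s, so 57.03 mph = 57.03 * 0.44704 = 25.494691 m/s. 1 cm/s = 0.01 m/s, so 154.6 cm/s = 154.6 * 0.01 = 1.546 m/s. Sum: 25.494691 + 1.546 = 27.040691 m/s. 1 kmh = 0.27777778 m/s, so 27.040691 m/s = 27.040691 / 0.27777778 = 97.346488 kmh ≈ 97.35 kmh (4 s.f.).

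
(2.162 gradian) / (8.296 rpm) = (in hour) 1 gradian = 0.015707963 rad, so 2.162 gradian = 2.162 * 0.015707963 = 0.033960617 rad. 1 rpm = 0.10471976 rad/s, so 8.296 rpm = 8.296 * 0.10471976 = 0.86875509 rad/s. Combine: 0.033960617 rad / 0.86875509 rad/s = 0.039091128 s. 1 hour = 3600 s, so 0.039091128 s = 0.039091128 / 3600 = 1.0858647e-05 hour ≈ 1.086e-05 hour (4 s.f.). Final answer: 1.086e-05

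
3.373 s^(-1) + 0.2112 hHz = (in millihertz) 2.449e+04. Check: 3.373 s^(-1) = 3.373 Hz. 1 hHz = 100 Hz, so 0.2112 hHz = 0.2112 * 100 = 21.12 Hz. Sum: 3.373 + 21.12 = 24.493 Hz. 1 millihertz = 0.001 Hz, so 24.493 Hz = 24.493 / 0.001 = 24493 millihertz ≈ 2.449e+04 millihertz (4 s.f.).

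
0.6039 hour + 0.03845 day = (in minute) 91.6. Check: 1 hour = 3600 s, so 0.6039 hour = 0.6039 * 3600 = 2174.04 s. 1 day = 86400 s, so 0.03845 day = 0.03845 * 86400 = 3322.08 s. Sum: 2174.04 + 3322.08 = 5496.12 s. 1 minute = 60 s, so 5496.12 s = 5496.12 / 60 = 91.602 minute ≈ 91.6 minute (4 s.f.).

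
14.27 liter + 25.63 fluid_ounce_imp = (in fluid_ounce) 507.2. Check: 1 liter = 0.001 m^3, so 14.27 liter = 14.27 * 0.001 = 0.01427 m^3. 1 fluid_ounce_imp = 2.8413063e-05 m^3, so 25.63 fluid_ounce_imp = 25.63 * 2.8413063e-05 = 0.00072822679 m^3. Sum: 0.01427 + 0.00072822679 = 0.014998227 m^3. 1 fluid_ounce = 2.957353e-05 m^3, so 0.014998227 m^3 = 0.014998227 / 2.957353e-05 = 507.15038 fluid_ounce ≈ 507.2 fluid_ounce (4 s.f.).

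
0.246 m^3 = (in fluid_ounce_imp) 8658. Check: 1 fluid_ounce_imp = 2.8413063e-05 m^3, so 0.246 m^3 = 0.246 / 2.8413063e-05 = 8657.9896 fluid_ounce_imp ≈ 8658 fluid_ounce_imp (4 s.f.).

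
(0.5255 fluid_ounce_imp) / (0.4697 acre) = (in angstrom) 1 fluid_ounce_imp = 2.8413063e-05 m^3, so 0.5255 fluid_ounce_imp = 0.5255 * 2.8413063e-05 = 1.4931064e-05 m^3. 1 acre = 4046.8564 m^2, so 0.4697 acre = 0.4697 * 4046.8564 = 1900.8085 m^2. Combine: 1.4931064e-05 m^3 / 1900.8085 m^2 = 7.8551125e-09 m. 1 angstrom = 1e-10 m, so 7.8551125e-09 m = 7.8551125e-09 / 1e-10 = 78.551125 angstrom ≈ 78.55 angstrom (4 s.f.). Final answer: 78.55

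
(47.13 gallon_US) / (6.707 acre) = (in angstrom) 6.573e+04. Check: 1 gallon_US = 0.0037854118 m^3, so 47.13 gallon_US = 47.13 * 0.0037854118 = 0.17840646 m^3. 1 acre = 4046.8564 m^2, so 6.707 acre = 6.707 * 4046.8564 = 27142.266 m^2. Combine: 0.17840646 m^3 / 27142.266 m^2 = 6.5730126e-06 m. 1 angstrom = 1e-10 m, so 6.5730126e-06 m = 6.5730126e-06 / 1e-10 = 65730.126 angstrom ≈ 6.573e+04 angstrom (4 s.f.).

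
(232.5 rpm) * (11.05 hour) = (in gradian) 6.166e+07. Check: 1 rpm = 0.10471976 rad/s, so 232.5 rpm = 232.5 * 0.10471976 = 24.347343 rad/s. 1 hour = 3600 s, so 11.05 hour = 11.05 * 3600 = 39780 s. Combine: 24.347343 rad/s * 39780 s = 968537.31 rad. 1 gradian = 0.015707963 rad, so 968537.31 rad = 968537.31 / 0.015707963 = 61659000 gradian ≈ 6.166e+07 gradian (4 s.f.).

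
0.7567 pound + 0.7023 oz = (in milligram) 1 pound = 0.45359237 kg, so 0.7567 pound = 0.7567 * 0.45359237 = 0.34323335 kg. 1 oz = 0.028349523 kg, so 0.7023 oz = 0.7023 * 0.028349523 = 0.01990987 kg. Sum: 0.34323335 + 0.01990987 = 0.36314322 kg. 1 milligram = 1e-06 kg, so 0.36314322 kg = 0.36314322 / 1e-06 = 363143.22 milligram ≈ 3.631e+05 milligram (4 s.f.). Final answer: 3.631e+05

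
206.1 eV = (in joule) 3.302e-17. Check: 1 eV = 1.6021766e-19 J, so 206.1 eV = 206.1 * 1.6021766e-19 = 3.302086e-17 J. 3.302086e-17 J = 3.302086e-17 joule ≈ 3.302e-17 joule (4 s.f.).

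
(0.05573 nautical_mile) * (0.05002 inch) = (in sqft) 1.411. Check: 1 nautical_mile = 1852 m, so 0.05573 nautical_mile = 0.05573 * 1852 = 103.21196 m. 1 inch = 0.0254 m, so 0.05002 inch = 0.05002 * 0.0254 = 0.001270508 m. Combine: 103.21196 m * 0.001270508 m = 0.13113162 m^2. 1 sqft = 0.09290304 m^2, so 0.13113162 m^2 = 0.13113162 / 0.09290304 = 1.411489 sqft ≈ 1.411 sqft (4 s.f.).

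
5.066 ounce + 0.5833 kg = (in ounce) 1 ounce = 0.028349523 kg, so 5.066 ounce = 5.066 * 0.028349523 = 0.14361868 kg. 0.5833 kg is already in kg. Sum: 0.14361868 + 0.5833 = 0.72691868 kg. 1 ounce = 0.028349523 kg, so 0.72691868 kg = 0.72691868 / 0.028349523 = 25.641302 ounce ≈ 25.64 ounce (4 s.f.). Final answer: 25.64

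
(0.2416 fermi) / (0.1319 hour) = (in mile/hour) 1.138e-18. Check: 1 fermi = 1e-15 m, so 0.2416 fermi = 0.2416 * 1e-15 = 2.416e-16 m. 1 hour = 3600 s, so 0.1319 hour = 0.1319 * 3600 = 474.84 s. Combine: 2.416e-16 m / 474.84 s = 5.0880297e-19 m/s. 1 mile/hour = 0.44704 m/s, so 5.0880297e-19 m/s = 5.0880297e-19 / 0.44704 = 1.1381598e-18 mile/hour ≈ 1.138e-18 mile/hour (4 s.f.).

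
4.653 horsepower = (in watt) 3470. Check: 1 horsepower = 745.69987 W, so 4.653 horsepower = 4.653 * 745.69987 = 3469.7415 W. 3469.7415 W = 3469.7415 watt ≈ 3470 watt (4 s.f.).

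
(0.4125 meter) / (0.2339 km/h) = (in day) 7.348e-05. Check: 0.4125 meter = 0.4125 m. 1 km/h = 0.27777778 m/s, so 0.2339 km/h = 0.2339 * 0.27777778 = 0.064972222 m/s. Combine: 0.4125 m / 0.064972222 m/s = 6.348867 s. 1 day = 86400 s, so 6.348867 s = 6.348867 / 86400 = 7.3482257e-05 day ≈ 7.348e-05 day (4 s.f.).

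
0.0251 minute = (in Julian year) 4.772e-08. Check: 1 minute = 60 s, so 0.0251 minute = 0.0251 * 60 = 1.506 s. 1 Julian year = 31557600 s, so 1.506 s = 1.506 / 31557600 = 4.772226e-08 Julian year ≈ 4.772e-08 Julian year (4 s.f.).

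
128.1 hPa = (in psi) 1.858. Check: 1 hPa = 100 Pa, so 128.1 hPa = 128.1 * 100 = 12810 Pa. 1 psi = 6894.7573 Pa, so 12810 Pa = 12810 / 6894.7573 = 1.8579334 psi ≈ 1.858 psi (4 s.f.).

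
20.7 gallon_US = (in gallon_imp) 17.24. Check: 1 gallon_US = 0.0037854118 m^3, so 20.7 gallon_US = 20.7 * 0.0037854118 = 0.078358024 m^3. 1 gallon_imp = 0.00454609 m^3, so 0.078358024 m^3 = 0.078358024 / 0.00454609 = 17.236356 gallon_imp ≈ 17.24 gallon_imp (4 s.f.).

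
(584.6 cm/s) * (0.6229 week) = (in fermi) 1 cm/s = 0.01 m/s, so 584.6 cm/s = 584.6 * 0.01 = 5.846 m/s. 1 week = 604800 s, so 0.6229 week = 0.6229 * 604800 = 376729.92 s. Combine: 5.846 m/s * 376729.92 s = 2202363.1 m. 1 fermi = 1e-15 m, so 2202363.1 m = 2202363.1 / 1e-15 = 2.2023631e+21 fermi ≈ 2.202e+21 fermi (4 s.f.). Final answer: 2.202e+21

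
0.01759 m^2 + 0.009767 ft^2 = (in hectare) 0.01759 m^2 is already in m^2. 1 ft^2 = 0.09290304 m^2, so 0.009767 ft^2 = 0.009767 * 0.09290304 = 0.00090738399 m^2. Sum: 0.01759 + 0.00090738399 = 0.018497384 m^2. 1 hectare = 10000 m^2, so 0.018497384 m^2 = 0.018497384 / 10000 = 1.8497384e-06 hectare ≈ 1.85e-06 hectare (4 s.f.). Final answer: 1.85e-06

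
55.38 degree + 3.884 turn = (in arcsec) 5.233e+06. Check: 1 degree = 0.017453293 rad, so 55.38 degree = 55.38 * 0.017453293 = 0.96656334 rad. 1 turn = 6.2831853 rad, so 3.884 turn = 3.884 * 6.2831853 = 24.403892 rad. Sum: 0.96656334 + 24.403892 = 25.370455 rad. 1 arcsec = 4.8481368e-06 rad, so 25.370455 rad = 25.370455 / 4.8481368e-06 = 5233032 arcsec ≈ 5.233e+06 arcsec (4 s.f.).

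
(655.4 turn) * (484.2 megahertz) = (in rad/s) 1.994e+12. Check: 1 turn = 6.2831853 rad, so 655.4 turn = 655.4 * 6.2831853 = 4117.9997 rad. 1 megahertz = 1000000 Hz, so 484.2 megahertz = 484.2 * 1000000 = 4.842e+08 Hz. Combine: 4117.9997 rad * 4.842e+08 Hz = 1.9939354e+12 rad/s. Result: 1.9939354e+12 rad/s ≈ 1.994e+12 rad/s (4 s.f.).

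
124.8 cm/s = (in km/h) 1 cm/s = 0.01 m/s, so 124.8 cm/s = 124.8 * 0.01 = 1.248 m/s. 1 km/h = 0.27777778 m/s, so 1.248 m/s = 1.248 / 0.27777778 = 4.4928 km/h ≈ 4.493 km/h (4 s.f.). Final answer: 4.493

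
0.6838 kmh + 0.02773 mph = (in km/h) 0.7284. Check: 1 kmh = 0.27777778 m/s, so 0.6838 kmh = 0.6838 * 0.27777778 = 0.18994444 m/s. 1 mph = 0.44704 m/s, so 0.02773 mph = 0.02773 * 0.44704 = 0.012396419 m/s. Sum: 0.18994444 + 0.012396419 = 0.20234086 m/s. 1 km/h = 0.27777778 m/s, so 0.20234086 m/s = 0.20234086 / 0.27777778 = 0.72842711 km/h ≈ 0.7284 km/h (4 s.f.).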